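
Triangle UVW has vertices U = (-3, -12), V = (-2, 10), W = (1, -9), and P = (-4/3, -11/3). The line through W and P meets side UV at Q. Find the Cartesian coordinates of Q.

(-5/2, -1)

Barycentric coordinates of P with respect to UVW: (1/3, 1/3, 1/3).
On side UV the W-coordinate is zero; dropping P's W-weight 1/3 and renormalizing the remaining 1/3 : 1/3 gives weights 1/2, 1/2 on U, V.
Q = (1/2)·(-3, -12) + (1/2)·(-2, 10) = (-5/2, -1).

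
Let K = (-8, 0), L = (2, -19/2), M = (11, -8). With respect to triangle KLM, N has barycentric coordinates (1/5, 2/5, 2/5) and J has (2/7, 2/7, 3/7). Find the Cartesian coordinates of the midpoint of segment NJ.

Barycentric coordinates of the midpoint are the average: (17/70, 12/35, 29/70).
Converting: (17/70)·K + (12/35)·L + (29/70)·M = (33/10, -46/7).

(33/10, -46/7)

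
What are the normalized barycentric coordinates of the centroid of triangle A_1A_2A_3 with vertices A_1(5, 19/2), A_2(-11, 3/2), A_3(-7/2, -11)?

The centroid is the average of the vertices, so each weight is 1/3.

(1/3, 1/3, 1/3)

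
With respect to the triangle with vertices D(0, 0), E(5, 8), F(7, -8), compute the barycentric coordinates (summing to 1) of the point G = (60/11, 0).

(1/11, 5/11, 5/11)

Signed area of the reference triangle: [DEF] = ½·(0·(8−(-8)) + 5·(-8−0) + 7·(0−8)) = ½·(0 − 40 − 56) = -48.
[GEF] = ½·((60/11)·(8−(-8)) + 5·(-8−0) + 7·(0−8)) = ½·(960/11 − 40 − 56) = -48/11, so the D-coordinate is (-48/11)/(-48) = 1/11.
[DGF] = ½·(0·(0−(-8)) + (60/11)·(-8−0) + 7·(0−0)) = ½·(0 − 480/11 + 0) = -240/11, so the E-coordinate is 5/11.
[DEG] = ½·(0·(8−0) + 5·(0−0) + (60/11)·(0−8)) = ½·(0 + 0 − 480/11) = -240/11, so the F-coordinate is 5/11.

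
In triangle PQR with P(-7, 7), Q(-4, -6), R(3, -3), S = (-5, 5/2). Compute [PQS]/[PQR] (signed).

1/8

[PQR] = ½·((-7)·(-6−(-3)) + (-4)·(-3−7) + 3·(7−(-6))) = ½·(21 + 40 + 39) = 50.
[PQS] = ½·((-7)·(-6−(5/2)) + (-4)·(5/2−7) + (-5)·(7−(-6))) = ½·(119/2 + 18 − 65) = 25/4, so the ratio is (25/4)/50 = 1/8.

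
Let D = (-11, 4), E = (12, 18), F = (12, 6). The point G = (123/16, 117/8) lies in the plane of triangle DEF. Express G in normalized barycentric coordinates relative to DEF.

(3/16, 3/4, 1/16)

Signed area of the reference triangle: [DEF] = ½·((-11)·(18−6) + 12·(6−4) + 12·(4−18)) = ½·(-132 + 24 − 168) = -138.
[GEF] = ½·((123/16)·(18−6) + 12·(6−(117/8)) + 12·(117/8−18)) = ½·(369/4 − 207/2 − 81/2) = -207/8, so the D-coordinate is (-207/8)/(-138) = 3/16.
[DGF] = ½·((-11)·(117/8−6) + (123/16)·(6−4) + 12·(4−(117/8))) = ½·(-759/8 + 123/8 − 255/2) = -207/2, so the E-coordinate is 3/4.
[DEG] = ½·((-11)·(18−(117/8)) + 12·(117/8−4) + (123/16)·(4−18)) = ½·(-297/8 + 255/2 − 861/8) = -69/8, so the F-coordinate is 1/16.
Check: 3/16 + 3/4 + 1/16 = 1.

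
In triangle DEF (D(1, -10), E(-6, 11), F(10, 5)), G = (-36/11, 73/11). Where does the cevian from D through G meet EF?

Barycentric coordinates of G with respect to DEF: (2/11, 8/11, 1/11).
On side EF the D-coordinate is zero; dropping G's D-weight 2/11 and renormalizing the remaining 8/11 : 1/11 gives weights 8/9, 1/9 on E, F.
H = (8/9)·(-6, 11) + (1/9)·(10, 5) = (-38/9, 31/3).

(-38/9, 31/3)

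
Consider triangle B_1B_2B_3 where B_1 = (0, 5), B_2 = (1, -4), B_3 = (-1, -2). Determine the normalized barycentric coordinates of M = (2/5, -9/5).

Signed area of the reference triangle: [B_1B_2B_3] = ½·(0·(-4−(-2)) + 1·(-2−5) + (-1)·(5−(-4))) = ½·(0 − 7 − 9) = -8.
[MB_2B_3] = ½·((2/5)·(-4−(-2)) + 1·(-2−(-9/5)) + (-1)·(-9/5−(-4))) = ½·(-4/5 − 1/5 − 11/5) = -8/5, so the B_1-coordinate is (-8/5)/(-8) = 1/5.
[B_1MB_3] = ½·(0·(-9/5−(-2)) + (2/5)·(-2−5) + (-1)·(5−(-9/5))) = ½·(0 − 14/5 − 34/5) = -24/5, so the B_2-coordinate is 3/5.
[B_1B_2M] = ½·(0·(-4−(-9/5)) + 1·(-9/5−5) + (2/5)·(5−(-4))) = ½·(0 − 34/5 + 18/5) = -8/5, so the B_3-coordinate is 1/5.

(1/5, 3/5, 1/5)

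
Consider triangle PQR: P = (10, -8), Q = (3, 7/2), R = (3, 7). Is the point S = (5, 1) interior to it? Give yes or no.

Barycentric coordinates of S: (2/7, 24/49, 11/49).
The three coordinates are positive, positive, positive; a point is interior exactly when all three are positive.

yes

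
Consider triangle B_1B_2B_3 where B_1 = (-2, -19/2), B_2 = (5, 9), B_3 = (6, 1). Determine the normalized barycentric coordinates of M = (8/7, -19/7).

(4/7, 2/7, 1/7)

Signed area of the reference triangle: [B_1B_2B_3] = ½·((-2)·(9−1) + 5·(1−(-19/2)) + 6·(-19/2−9)) = ½·(-16 + 105/2 − 111) = -149/4.
[MB_2B_3] = ½·((8/7)·(9−1) + 5·(1−(-19/7)) + 6·(-19/7−9)) = ½·(64/7 + 130/7 − 492/7) = -149/7, so the B_1-coordinate is (-149/7)/(-149/4) = 4/7.
[B_1MB_3] = ½·((-2)·(-19/7−1) + (8/7)·(1−(-19/2)) + 6·(-19/2−(-19/7))) = ½·(52/7 + 12 − 285/7) = -149/14, so the B_2-coordinate is 2/7.
[B_1B_2M] = ½·((-2)·(9−(-19/7)) + 5·(-19/7−(-19/2)) + (8/7)·(-19/2−9)) = ½·(-164/7 + 475/14 − 148/7) = -149/28, so the B_3-coordinate is 1/7.
Check: 4/7 + 2/7 + 1/7 = 1.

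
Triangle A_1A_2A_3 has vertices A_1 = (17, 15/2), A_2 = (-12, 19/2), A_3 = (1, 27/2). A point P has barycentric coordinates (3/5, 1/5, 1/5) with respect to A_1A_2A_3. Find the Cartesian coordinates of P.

(8, 91/10)

P = (3/5)·A_1 + (1/5)·A_2 + (1/5)·A_3.
x-coordinate: (3/5)·17 + (1/5)·(-12) + (1/5)·1 = 8.
y-coordinate: (3/5)·(15/2) + (1/5)·(19/2) + (1/5)·(27/2) = 91/10.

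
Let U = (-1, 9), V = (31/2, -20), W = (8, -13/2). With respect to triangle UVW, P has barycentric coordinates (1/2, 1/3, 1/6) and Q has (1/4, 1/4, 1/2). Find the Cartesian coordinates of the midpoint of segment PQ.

Barycentric coordinates of the midpoint are the average: (3/8, 7/24, 1/3).
Converting: (3/8)·U + (7/24)·V + (1/3)·W = (109/16, -37/8).

(109/16, -37/8)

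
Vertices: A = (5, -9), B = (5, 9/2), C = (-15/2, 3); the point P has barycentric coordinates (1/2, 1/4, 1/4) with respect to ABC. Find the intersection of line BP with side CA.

Line BP meets CA where the B-coordinate vanishes; zeroing P's B-weight and renormalizing leaves C, A-weights 1/4 : 1/2 → (1/3, 2/3).
So Q = (1/3)·C + (2/3)·A = (5/6, -5).

(5/6, -5)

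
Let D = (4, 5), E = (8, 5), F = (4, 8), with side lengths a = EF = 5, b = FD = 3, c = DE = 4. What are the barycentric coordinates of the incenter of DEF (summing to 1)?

The incenter has barycentric coordinates proportional to the opposite side lengths: (5 : 3 : 4).
Normalizing by 5+3+4 = 12 gives (5/12, 1/4, 1/3).

(5/12, 1/4, 1/3)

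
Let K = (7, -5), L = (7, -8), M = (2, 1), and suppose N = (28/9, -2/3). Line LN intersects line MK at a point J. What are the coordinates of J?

Barycentric coordinates of N with respect to KLM: (1/9, 1/9, 7/9).
On side MK the L-coordinate is zero; dropping N's L-weight 1/9 and renormalizing the remaining 7/9 : 1/9 gives weights 7/8, 1/8 on M, K.
J = (7/8)·(2, 1) + (1/8)·(7, -5) = (21/8, 1/4).

(21/8, 1/4)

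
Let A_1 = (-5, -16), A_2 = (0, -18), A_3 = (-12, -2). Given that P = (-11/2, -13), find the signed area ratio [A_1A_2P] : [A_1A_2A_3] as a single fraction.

[A_1A_2A_3] = ½·((-5)·(-18−(-2)) + 0·(-2−(-16)) + (-12)·(-16−(-18))) = ½·(80 + 0 − 24) = 28.
[A_1A_2P] = ½·((-5)·(-18−(-13)) + 0·(-13−(-16)) + (-11/2)·(-16−(-18))) = ½·(25 + 0 − 11) = 7, so the ratio is 7/28 = 1/4.

1/4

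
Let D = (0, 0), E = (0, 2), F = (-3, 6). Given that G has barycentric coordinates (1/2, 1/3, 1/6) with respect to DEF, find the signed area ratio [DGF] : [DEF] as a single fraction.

1/3

The signed ratio [DGF]/[DEF] equals the barycentric coordinate of G at vertex E, which is 1/3.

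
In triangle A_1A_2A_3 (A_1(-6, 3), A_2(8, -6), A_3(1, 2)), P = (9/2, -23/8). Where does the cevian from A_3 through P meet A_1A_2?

Barycentric coordinates of P with respect to A_1A_2A_3: (1/8, 5/8, 1/4).
On side A_1A_2 the A_3-coordinate is zero; dropping P's A_3-weight 1/4 and renormalizing the remaining 1/8 : 5/8 gives weights 1/6, 5/6 on A_1, A_2.
Q = (1/6)·(-6, 3) + (5/6)·(8, -6) = (17/3, -9/2).

(17/3, -9/2)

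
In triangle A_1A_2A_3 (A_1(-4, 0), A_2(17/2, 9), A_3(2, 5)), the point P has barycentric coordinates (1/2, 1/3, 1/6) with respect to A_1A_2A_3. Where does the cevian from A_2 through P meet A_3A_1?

(-5/2, 5/4)

Line A_2P meets A_3A_1 where the A_2-coordinate vanishes; zeroing P's A_2-weight and renormalizing leaves A_3, A_1-weights 1/6 : 1/2 → (1/4, 3/4).
So Q = (1/4)·A_3 + (3/4)·A_1 = (-5/2, 5/4).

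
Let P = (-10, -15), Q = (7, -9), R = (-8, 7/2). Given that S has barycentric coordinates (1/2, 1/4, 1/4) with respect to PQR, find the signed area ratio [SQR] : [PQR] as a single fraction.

The signed ratio [SQR]/[PQR] equals the barycentric coordinate of S at vertex P, which is 1/2.

1/2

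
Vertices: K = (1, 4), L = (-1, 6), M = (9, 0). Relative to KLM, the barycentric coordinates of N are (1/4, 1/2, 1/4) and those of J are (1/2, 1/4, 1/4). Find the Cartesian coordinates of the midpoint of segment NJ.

Barycentric coordinates of the midpoint are the average: (3/8, 3/8, 1/4).
Converting: (3/8)·K + (3/8)·L + (1/4)·M = (9/4, 15/4).

(9/4, 15/4)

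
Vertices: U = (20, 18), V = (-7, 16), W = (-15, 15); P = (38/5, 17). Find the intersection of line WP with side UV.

Barycentric coordinates of P with respect to UVW: (3/5, 1/5, 1/5).
On side UV the W-coordinate is zero; dropping P's W-weight 1/5 and renormalizing the remaining 3/5 : 1/5 gives weights 3/4, 1/4 on U, V.
Q = (3/4)·(20, 18) + (1/4)·(-7, 16) = (53/4, 35/2).

(53/4, 35/2)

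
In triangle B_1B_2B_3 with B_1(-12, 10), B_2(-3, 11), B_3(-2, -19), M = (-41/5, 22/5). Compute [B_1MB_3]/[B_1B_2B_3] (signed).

1/5

[B_1B_2B_3] = ½·((-12)·(11−(-19)) + (-3)·(-19−10) + (-2)·(10−11)) = ½·(-360 + 87 + 2) = -271/2.
[B_1MB_3] = ½·((-12)·(22/5−(-19)) + (-41/5)·(-19−10) + (-2)·(10−(22/5))) = ½·(-1404/5 + 1189/5 − 56/5) = -271/10, so the ratio is (-271/10)/(-271/2) = 1/5.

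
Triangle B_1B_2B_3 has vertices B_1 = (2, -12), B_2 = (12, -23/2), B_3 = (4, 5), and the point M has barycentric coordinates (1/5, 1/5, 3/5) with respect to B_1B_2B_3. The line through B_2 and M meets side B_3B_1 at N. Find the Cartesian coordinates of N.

(7/2, 3/4)

Line B_2M meets B_3B_1 where the B_2-coordinate vanishes; zeroing M's B_2-weight and renormalizing leaves B_3, B_1-weights 3/5 : 1/5 → (3/4, 1/4).
So N = (3/4)·B_3 + (1/4)·B_1 = (7/2, 3/4).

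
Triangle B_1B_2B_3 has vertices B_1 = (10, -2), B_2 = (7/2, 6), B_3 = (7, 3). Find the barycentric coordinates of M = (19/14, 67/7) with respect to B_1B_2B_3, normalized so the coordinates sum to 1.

Signed area of the reference triangle: [B_1B_2B_3] = ½·(10·(6−3) + (7/2)·(3−(-2)) + 7·(-2−6)) = ½·(30 + 35/2 − 56) = -17/4.
[MB_2B_3] = ½·((19/14)·(6−3) + (7/2)·(3−(67/7)) + 7·(67/7−6)) = ½·(57/14 − 23 + 25) = 85/28, so the B_1-coordinate is (85/28)/(-17/4) = -5/7.
[B_1MB_3] = ½·(10·(67/7−3) + (19/14)·(3−(-2)) + 7·(-2−(67/7))) = ½·(460/7 + 95/14 − 81) = -17/4, so the B_2-coordinate is 1.
[B_1B_2M] = ½·(10·(6−(67/7)) + (7/2)·(67/7−(-2)) + (19/14)·(-2−6)) = ½·(-250/7 + 81/2 − 76/7) = -85/28, so the B_3-coordinate is 5/7.
Check: -5/7 + 1 + 5/7 = 1.

(-5/7, 1, 5/7)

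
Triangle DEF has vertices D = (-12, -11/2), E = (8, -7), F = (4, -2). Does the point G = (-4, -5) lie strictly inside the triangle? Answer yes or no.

yes

Barycentric coordinates of G: (26/47, 10/47, 11/47).
The three coordinates are positive, positive, positive; a point is interior exactly when all three are positive.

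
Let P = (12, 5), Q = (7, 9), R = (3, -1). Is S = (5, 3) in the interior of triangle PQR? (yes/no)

Barycentric coordinates of S: (2/33, 4/11, 19/33).
The three coordinates are positive, positive, positive; a point is interior exactly when all three are positive.

yes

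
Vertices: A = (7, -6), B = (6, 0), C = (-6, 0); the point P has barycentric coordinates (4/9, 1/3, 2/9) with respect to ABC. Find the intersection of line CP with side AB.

(46/7, -24/7)

Line CP meets AB where the C-coordinate vanishes; zeroing P's C-weight and renormalizing leaves A, B-weights 4/9 : 1/3 → (4/7, 3/7).
So Q = (4/7)·A + (3/7)·B = (46/7, -24/7).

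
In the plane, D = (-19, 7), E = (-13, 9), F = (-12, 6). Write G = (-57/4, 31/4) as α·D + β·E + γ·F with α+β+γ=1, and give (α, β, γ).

Signed area of the reference triangle: [DEF] = ½·((-19)·(9−6) + (-13)·(6−7) + (-12)·(7−9)) = ½·(-57 + 13 + 24) = -10.
[GEF] = ½·((-57/4)·(9−6) + (-13)·(6−(31/4)) + (-12)·(31/4−9)) = ½·(-171/4 + 91/4 + 15) = -5/2, so the D-coordinate is (-5/2)/(-10) = 1/4.
[DGF] = ½·((-19)·(31/4−6) + (-57/4)·(6−7) + (-12)·(7−(31/4))) = ½·(-133/4 + 57/4 + 9) = -5, so the E-coordinate is 1/2.
[DEG] = ½·((-19)·(9−(31/4)) + (-13)·(31/4−7) + (-57/4)·(7−9)) = ½·(-95/4 − 39/4 + 57/2) = -5/2, so the F-coordinate is 1/4.

(1/4, 1/2, 1/4)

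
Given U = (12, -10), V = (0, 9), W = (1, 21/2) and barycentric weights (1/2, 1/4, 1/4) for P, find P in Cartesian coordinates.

(25/4, -1/8)

P = (1/2)·U + (1/4)·V + (1/4)·W.
x-coordinate: (1/2)·12 + (1/4)·0 + (1/4)·1 = 25/4.
y-coordinate: (1/2)·(-10) + (1/4)·9 + (1/4)·(21/2) = -1/8.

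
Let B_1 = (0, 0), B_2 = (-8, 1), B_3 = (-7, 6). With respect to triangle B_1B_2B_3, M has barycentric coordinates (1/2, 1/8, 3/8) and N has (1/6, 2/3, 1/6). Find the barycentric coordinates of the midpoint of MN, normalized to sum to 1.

Since both coordinate triples sum to 1, the midpoint's barycentrics are the componentwise average.
(1/2+1/6)/2 = 1/3; similarly 19/48 and 13/48.

(1/3, 19/48, 13/48)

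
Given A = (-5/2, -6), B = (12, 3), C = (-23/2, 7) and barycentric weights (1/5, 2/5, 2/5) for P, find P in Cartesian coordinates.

(-3/10, 14/5)

P = (1/5)·A + (2/5)·B + (2/5)·C.
x-coordinate: (1/5)·(-5/2) + (2/5)·12 + (2/5)·(-23/2) = -3/10.
y-coordinate: (1/5)·(-6) + (2/5)·3 + (2/5)·7 = 14/5.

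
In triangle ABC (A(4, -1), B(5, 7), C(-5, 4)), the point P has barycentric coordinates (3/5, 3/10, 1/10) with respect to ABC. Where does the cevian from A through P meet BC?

(5/2, 25/4)

Line AP meets BC where the A-coordinate vanishes; zeroing P's A-weight and renormalizing leaves B, C-weights 3/10 : 1/10 → (3/4, 1/4).
So Q = (3/4)·B + (1/4)·C = (5/2, 25/4).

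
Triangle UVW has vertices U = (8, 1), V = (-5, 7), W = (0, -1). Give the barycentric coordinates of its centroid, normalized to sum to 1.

The centroid is the average of the vertices, so each weight is 1/3.

(1/3, 1/3, 1/3)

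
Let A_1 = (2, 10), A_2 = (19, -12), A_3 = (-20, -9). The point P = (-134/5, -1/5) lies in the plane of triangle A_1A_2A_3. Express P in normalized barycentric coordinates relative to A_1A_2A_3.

(2/5, -2/5, 1)

Signed area of the reference triangle: [A_1A_2A_3] = ½·(2·(-12−(-9)) + 19·(-9−10) + (-20)·(10−(-12))) = ½·(-6 − 361 − 440) = -807/2.
[PA_2A_3] = ½·((-134/5)·(-12−(-9)) + 19·(-9−(-1/5)) + (-20)·(-1/5−(-12))) = ½·(402/5 − 836/5 − 236) = -807/5, so the A_1-coordinate is (-807/5)/(-807/2) = 2/5.
[A_1PA_3] = ½·(2·(-1/5−(-9)) + (-134/5)·(-9−10) + (-20)·(10−(-1/5))) = ½·(88/5 + 2546/5 − 204) = 807/5, so the A_2-coordinate is -2/5.
[A_1A_2P] = ½·(2·(-12−(-1/5)) + 19·(-1/5−10) + (-134/5)·(10−(-12))) = ½·(-118/5 − 969/5 − 2948/5) = -807/2, so the A_3-coordinate is 1.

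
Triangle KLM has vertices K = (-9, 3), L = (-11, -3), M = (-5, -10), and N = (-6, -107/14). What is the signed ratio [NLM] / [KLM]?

1/7

[KLM] = ½·((-9)·(-3−(-10)) + (-11)·(-10−3) + (-5)·(3−(-3))) = ½·(-63 + 143 − 30) = 25.
[NLM] = ½·((-6)·(-3−(-10)) + (-11)·(-10−(-107/14)) + (-5)·(-107/14−(-3))) = ½·(-42 + 363/14 + 325/14) = 25/7, so the ratio is (25/7)/25 = 1/7.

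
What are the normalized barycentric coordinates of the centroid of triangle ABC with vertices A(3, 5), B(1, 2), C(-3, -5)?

The centroid is the average of the vertices, so each weight is 1/3.

(1/3, 1/3, 1/3)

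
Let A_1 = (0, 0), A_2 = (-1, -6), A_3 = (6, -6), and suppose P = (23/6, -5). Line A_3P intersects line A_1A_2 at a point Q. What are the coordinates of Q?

Barycentric coordinates of P with respect to A_1A_2A_3: (1/6, 1/6, 2/3).
On side A_1A_2 the A_3-coordinate is zero; dropping P's A_3-weight 2/3 and renormalizing the remaining 1/6 : 1/6 gives weights 1/2, 1/2 on A_1, A_2.
Q = (1/2)·(0, 0) + (1/2)·(-1, -6) = (-1/2, -3).

(-1/2, -3)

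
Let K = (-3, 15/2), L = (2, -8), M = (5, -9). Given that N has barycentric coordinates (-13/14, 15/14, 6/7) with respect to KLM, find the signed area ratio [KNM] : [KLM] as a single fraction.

15/14

The signed ratio [KNM]/[KLM] equals the barycentric coordinate of N at vertex L, which is 15/14.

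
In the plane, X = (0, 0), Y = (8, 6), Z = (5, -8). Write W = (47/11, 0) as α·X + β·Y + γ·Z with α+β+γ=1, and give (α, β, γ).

(4/11, 4/11, 3/11)

Signed area of the reference triangle: [XYZ] = ½·(0·(6−(-8)) + 8·(-8−0) + 5·(0−6)) = ½·(0 − 64 − 30) = -47.
[WYZ] = ½·((47/11)·(6−(-8)) + 8·(-8−0) + 5·(0−6)) = ½·(658/11 − 64 − 30) = -188/11, so the X-coordinate is (-188/11)/(-47) = 4/11.
[XWZ] = ½·(0·(0−(-8)) + (47/11)·(-8−0) + 5·(0−0)) = ½·(0 − 376/11 + 0) = -188/11, so the Y-coordinate is 4/11.
[XYW] = ½·(0·(6−0) + 8·(0−0) + (47/11)·(0−6)) = ½·(0 + 0 − 282/11) = -141/11, so the Z-coordinate is 3/11.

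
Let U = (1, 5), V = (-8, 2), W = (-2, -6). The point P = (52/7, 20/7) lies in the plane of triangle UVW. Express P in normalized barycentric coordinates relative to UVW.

(10/7, -6/7, 3/7)

Signed area of the reference triangle: [UVW] = ½·(1·(2−(-6)) + (-8)·(-6−5) + (-2)·(5−2)) = ½·(8 + 88 − 6) = 45.
[PVW] = ½·((52/7)·(2−(-6)) + (-8)·(-6−(20/7)) + (-2)·(20/7−2)) = ½·(416/7 + 496/7 − 12/7) = 450/7, so the U-coordinate is (450/7)/45 = 10/7.
[UPW] = ½·(1·(20/7−(-6)) + (52/7)·(-6−5) + (-2)·(5−(20/7))) = ½·(62/7 − 572/7 − 30/7) = -270/7, so the V-coordinate is -6/7.
[UVP] = ½·(1·(2−(20/7)) + (-8)·(20/7−5) + (52/7)·(5−2)) = ½·(-6/7 + 120/7 + 156/7) = 135/7, so the W-coordinate is 3/7.
Check: 10/7 − 6/7 + 3/7 = 1.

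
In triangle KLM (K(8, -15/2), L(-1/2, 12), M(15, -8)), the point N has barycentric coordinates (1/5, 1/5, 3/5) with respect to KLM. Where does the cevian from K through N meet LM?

(89/8, -3)

Line KN meets LM where the K-coordinate vanishes; zeroing N's K-weight and renormalizing leaves L, M-weights 1/5 : 3/5 → (1/4, 3/4).
So J = (1/4)·L + (3/4)·M = (89/8, -3).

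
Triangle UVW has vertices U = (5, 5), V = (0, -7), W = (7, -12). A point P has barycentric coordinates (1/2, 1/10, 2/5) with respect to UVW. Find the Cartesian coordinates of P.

(53/10, -3)

P = (1/2)·U + (1/10)·V + (2/5)·W.
x-coordinate: (1/2)·5 + (1/10)·0 + (2/5)·7 = 53/10.
y-coordinate: (1/2)·5 + (1/10)·(-7) + (2/5)·(-12) = -3.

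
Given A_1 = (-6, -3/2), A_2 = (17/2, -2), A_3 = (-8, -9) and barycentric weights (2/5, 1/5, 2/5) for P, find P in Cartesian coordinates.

P = (2/5)·A_1 + (1/5)·A_2 + (2/5)·A_3.
x-coordinate: (2/5)·(-6) + (1/5)·(17/2) + (2/5)·(-8) = -39/10.
y-coordinate: (2/5)·(-3/2) + (1/5)·(-2) + (2/5)·(-9) = -23/5.

(-39/10, -23/5)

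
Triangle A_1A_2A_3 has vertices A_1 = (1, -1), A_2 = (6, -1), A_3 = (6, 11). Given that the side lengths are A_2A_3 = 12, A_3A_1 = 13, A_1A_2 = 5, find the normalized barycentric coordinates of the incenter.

The incenter has barycentric coordinates proportional to the opposite side lengths: (12 : 13 : 5).
Normalizing by 12+13+5 = 30 gives (2/5, 13/30, 1/6).

(2/5, 13/30, 1/6)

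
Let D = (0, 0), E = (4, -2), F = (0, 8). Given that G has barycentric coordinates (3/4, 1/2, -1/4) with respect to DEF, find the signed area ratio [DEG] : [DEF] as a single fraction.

The signed ratio [DEG]/[DEF] equals the barycentric coordinate of G at vertex F, which is -1/4.

-1/4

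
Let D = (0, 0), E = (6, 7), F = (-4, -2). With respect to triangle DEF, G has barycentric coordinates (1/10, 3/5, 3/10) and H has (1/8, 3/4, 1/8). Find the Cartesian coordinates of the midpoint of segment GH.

Barycentric coordinates of the midpoint are the average: (9/80, 27/40, 17/80).
Converting: (9/80)·D + (27/40)·E + (17/80)·F = (16/5, 43/10).

(16/5, 43/10)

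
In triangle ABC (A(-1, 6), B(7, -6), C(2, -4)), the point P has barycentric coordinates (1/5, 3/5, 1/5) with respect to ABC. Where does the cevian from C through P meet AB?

Line CP meets AB where the C-coordinate vanishes; zeroing P's C-weight and renormalizing leaves A, B-weights 1/5 : 3/5 → (1/4, 3/4).
So Q = (1/4)·A + (3/4)·B = (5, -3).

(5, -3)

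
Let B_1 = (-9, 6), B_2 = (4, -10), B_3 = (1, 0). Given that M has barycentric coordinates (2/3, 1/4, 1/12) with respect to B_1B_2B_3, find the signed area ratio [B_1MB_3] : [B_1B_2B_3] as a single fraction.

The signed ratio [B_1MB_3]/[B_1B_2B_3] equals the barycentric coordinate of M at vertex B_2, which is 1/4.

1/4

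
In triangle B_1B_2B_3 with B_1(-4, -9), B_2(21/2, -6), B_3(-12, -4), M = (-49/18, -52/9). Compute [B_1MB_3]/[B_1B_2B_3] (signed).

[B_1B_2B_3] = ½·((-4)·(-6−(-4)) + (21/2)·(-4−(-9)) + (-12)·(-9−(-6))) = ½·(8 + 105/2 + 36) = 193/4.
[B_1MB_3] = ½·((-4)·(-52/9−(-4)) + (-49/18)·(-4−(-9)) + (-12)·(-9−(-52/9))) = ½·(64/9 − 245/18 + 116/3) = 193/12, so the ratio is (193/12)/(193/4) = 1/3.

1/3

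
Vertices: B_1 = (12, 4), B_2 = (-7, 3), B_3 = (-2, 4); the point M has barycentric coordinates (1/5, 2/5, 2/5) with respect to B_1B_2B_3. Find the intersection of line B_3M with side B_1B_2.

(-2/3, 10/3)

Line B_3M meets B_1B_2 where the B_3-coordinate vanishes; zeroing M's B_3-weight and renormalizing leaves B_1, B_2-weights 1/5 : 2/5 → (1/3, 2/3).
So N = (1/3)·B_1 + (2/3)·B_2 = (-2/3, 10/3).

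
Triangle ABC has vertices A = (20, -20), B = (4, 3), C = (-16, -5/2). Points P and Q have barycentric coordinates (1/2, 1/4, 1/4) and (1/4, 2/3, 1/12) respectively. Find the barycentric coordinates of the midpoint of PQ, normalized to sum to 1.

Since both coordinate triples sum to 1, the midpoint's barycentrics are the componentwise average.
(1/2+1/4)/2 = 3/8; similarly 11/24 and 1/6.

(3/8, 11/24, 1/6)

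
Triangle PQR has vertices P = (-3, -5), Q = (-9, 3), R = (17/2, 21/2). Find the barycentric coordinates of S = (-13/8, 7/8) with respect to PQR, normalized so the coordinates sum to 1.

(1/2, 1/4, 1/4)

Signed area of the reference triangle: [PQR] = ½·((-3)·(3−(21/2)) + (-9)·(21/2−(-5)) + (17/2)·(-5−3)) = ½·(45/2 − 279/2 − 68) = -185/2.
[SQR] = ½·((-13/8)·(3−(21/2)) + (-9)·(21/2−(7/8)) + (17/2)·(7/8−3)) = ½·(195/16 − 693/8 − 289/16) = -185/4, so the P-coordinate is (-185/4)/(-185/2) = 1/2.
[PSR] = ½·((-3)·(7/8−(21/2)) + (-13/8)·(21/2−(-5)) + (17/2)·(-5−(7/8))) = ½·(231/8 − 403/16 − 799/16) = -185/8, so the Q-coordinate is 1/4.
[PQS] = ½·((-3)·(3−(7/8)) + (-9)·(7/8−(-5)) + (-13/8)·(-5−3)) = ½·(-51/8 − 423/8 + 13) = -185/8, so the R-coordinate is 1/4.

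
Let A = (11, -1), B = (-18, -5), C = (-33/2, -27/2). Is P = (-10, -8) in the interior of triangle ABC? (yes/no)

yes

Barycentric coordinates of P: (127/505, 28/101, 238/505).
The three coordinates are positive, positive, positive; a point is interior exactly when all three are positive.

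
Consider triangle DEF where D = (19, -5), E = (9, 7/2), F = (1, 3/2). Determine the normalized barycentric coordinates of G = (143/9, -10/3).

(7/9, 1/9, 1/9)

Signed area of the reference triangle: [DEF] = ½·(19·(7/2−(3/2)) + 9·(3/2−(-5)) + 1·(-5−(7/2))) = ½·(38 + 117/2 − 17/2) = 44.
[GEF] = ½·((143/9)·(7/2−(3/2)) + 9·(3/2−(-10/3)) + 1·(-10/3−(7/2))) = ½·(286/9 + 87/2 − 41/6) = 308/9, so the D-coordinate is (308/9)/44 = 7/9.
[DGF] = ½·(19·(-10/3−(3/2)) + (143/9)·(3/2−(-5)) + 1·(-5−(-10/3))) = ½·(-551/6 + 1859/18 − 5/3) = 44/9, so the E-coordinate is 1/9.
[DEG] = ½·(19·(7/2−(-10/3)) + 9·(-10/3−(-5)) + (143/9)·(-5−(7/2))) = ½·(779/6 + 15 − 2431/18) = 44/9, so the F-coordinate is 1/9.
Check: 7/9 + 1/9 + 1/9 = 1.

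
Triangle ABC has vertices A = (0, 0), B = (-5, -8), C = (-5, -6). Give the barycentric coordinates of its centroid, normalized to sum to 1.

The centroid is the average of the vertices, so each weight is 1/3.

(1/3, 1/3, 1/3)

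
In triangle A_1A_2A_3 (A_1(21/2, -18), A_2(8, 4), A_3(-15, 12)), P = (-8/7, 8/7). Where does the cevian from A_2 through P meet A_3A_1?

Barycentric coordinates of P with respect to A_1A_2A_3: (2/7, 2/7, 3/7).
On side A_3A_1 the A_2-coordinate is zero; dropping P's A_2-weight 2/7 and renormalizing the remaining 3/7 : 2/7 gives weights 3/5, 2/5 on A_3, A_1.
Q = (3/5)·(-15, 12) + (2/5)·(21/2, -18) = (-24/5, 0).

(-24/5, 0)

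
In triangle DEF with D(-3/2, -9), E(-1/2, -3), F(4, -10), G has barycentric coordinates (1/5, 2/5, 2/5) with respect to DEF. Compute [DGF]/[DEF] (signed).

2/5

The signed ratio [DGF]/[DEF] equals the barycentric coordinate of G at vertex E, which is 2/5.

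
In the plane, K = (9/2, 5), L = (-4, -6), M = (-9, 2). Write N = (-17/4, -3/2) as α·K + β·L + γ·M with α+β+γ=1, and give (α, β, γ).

Signed area of the reference triangle: [KLM] = ½·((9/2)·(-6−2) + (-4)·(2−5) + (-9)·(5−(-6))) = ½·(-36 + 12 − 99) = -123/2.
[NLM] = ½·((-17/4)·(-6−2) + (-4)·(2−(-3/2)) + (-9)·(-3/2−(-6))) = ½·(34 − 14 − 81/2) = -41/4, so the K-coordinate is (-41/4)/(-123/2) = 1/6.
[KNM] = ½·((9/2)·(-3/2−2) + (-17/4)·(2−5) + (-9)·(5−(-3/2))) = ½·(-63/4 + 51/4 − 117/2) = -123/4, so the L-coordinate is 1/2.
[KLN] = ½·((9/2)·(-6−(-3/2)) + (-4)·(-3/2−5) + (-17/4)·(5−(-6))) = ½·(-81/4 + 26 − 187/4) = -41/2, so the M-coordinate is 1/3.

(1/6, 1/2, 1/3)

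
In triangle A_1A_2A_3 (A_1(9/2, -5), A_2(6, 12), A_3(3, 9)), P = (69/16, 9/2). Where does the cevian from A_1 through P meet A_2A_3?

(21/5, 51/5)

Barycentric coordinates of P with respect to A_1A_2A_3: (3/8, 1/4, 3/8).
On side A_2A_3 the A_1-coordinate is zero; dropping P's A_1-weight 3/8 and renormalizing the remaining 1/4 : 3/8 gives weights 2/5, 3/5 on A_2, A_3.
Q = (2/5)·(6, 12) + (3/5)·(3, 9) = (21/5, 51/5).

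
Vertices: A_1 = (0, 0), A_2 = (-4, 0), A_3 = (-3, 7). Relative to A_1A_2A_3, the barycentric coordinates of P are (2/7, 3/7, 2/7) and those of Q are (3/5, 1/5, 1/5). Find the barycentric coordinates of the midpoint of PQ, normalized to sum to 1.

Since both coordinate triples sum to 1, the midpoint's barycentrics are the componentwise average.
(2/7+3/5)/2 = 31/70; similarly 11/35 and 17/70.

(31/70, 11/35, 17/70)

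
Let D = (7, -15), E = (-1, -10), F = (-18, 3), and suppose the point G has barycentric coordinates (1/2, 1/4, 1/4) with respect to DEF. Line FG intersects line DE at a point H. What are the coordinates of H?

Line FG meets DE where the F-coordinate vanishes; zeroing G's F-weight and renormalizing leaves D, E-weights 1/2 : 1/4 → (2/3, 1/3).
So H = (2/3)·D + (1/3)·E = (13/3, -40/3).

(13/3, -40/3)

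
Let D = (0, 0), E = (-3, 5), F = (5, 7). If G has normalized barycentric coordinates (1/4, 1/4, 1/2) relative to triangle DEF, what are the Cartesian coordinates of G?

G = (1/4)·D + (1/4)·E + (1/2)·F.
x-coordinate: (1/4)·0 + (1/4)·(-3) + (1/2)·5 = 7/4.
y-coordinate: (1/4)·0 + (1/4)·5 + (1/2)·7 = 19/4.

(7/4, 19/4)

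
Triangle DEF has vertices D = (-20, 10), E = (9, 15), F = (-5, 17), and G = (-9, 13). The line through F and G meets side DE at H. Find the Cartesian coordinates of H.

Barycentric coordinates of G with respect to DEF: (1/2, 1/4, 1/4).
On side DE the F-coordinate is zero; dropping G's F-weight 1/4 and renormalizing the remaining 1/2 : 1/4 gives weights 2/3, 1/3 on D, E.
H = (2/3)·(-20, 10) + (1/3)·(9, 15) = (-31/3, 35/3).

(-31/3, 35/3)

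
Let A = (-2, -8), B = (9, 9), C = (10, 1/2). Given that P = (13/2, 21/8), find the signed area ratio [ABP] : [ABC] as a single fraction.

[ABC] = ½·((-2)·(9−(1/2)) + 9·(1/2−(-8)) + 10·(-8−9)) = ½·(-17 + 153/2 − 170) = -221/4.
[ABP] = ½·((-2)·(9−(21/8)) + 9·(21/8−(-8)) + (13/2)·(-8−9)) = ½·(-51/4 + 765/8 − 221/2) = -221/16, so the ratio is (-221/16)/(-221/4) = 1/4.

1/4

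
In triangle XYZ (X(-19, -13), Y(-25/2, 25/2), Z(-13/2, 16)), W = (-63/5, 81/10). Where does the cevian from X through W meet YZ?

Barycentric coordinates of W with respect to XYZ: (1/5, 3/5, 1/5).
On side YZ the X-coordinate is zero; dropping W's X-weight 1/5 and renormalizing the remaining 3/5 : 1/5 gives weights 3/4, 1/4 on Y, Z.
V = (3/4)·(-25/2, 25/2) + (1/4)·(-13/2, 16) = (-11, 107/8).

(-11, 107/8)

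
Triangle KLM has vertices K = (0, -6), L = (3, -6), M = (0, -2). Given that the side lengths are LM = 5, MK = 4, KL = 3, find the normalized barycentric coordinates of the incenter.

The incenter has barycentric coordinates proportional to the opposite side lengths: (5 : 4 : 3).
Normalizing by 5+4+3 = 12 gives (5/12, 1/3, 1/4).

(5/12, 1/3, 1/4)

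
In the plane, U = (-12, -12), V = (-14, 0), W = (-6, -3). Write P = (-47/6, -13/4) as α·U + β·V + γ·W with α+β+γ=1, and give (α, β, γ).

(1/12, 1/6, 3/4)

Signed area of the reference triangle: [UVW] = ½·((-12)·(0−(-3)) + (-14)·(-3−(-12)) + (-6)·(-12−0)) = ½·(-36 − 126 + 72) = -45.
[PVW] = ½·((-47/6)·(0−(-3)) + (-14)·(-3−(-13/4)) + (-6)·(-13/4−0)) = ½·(-47/2 − 7/2 + 39/2) = -15/4, so the U-coordinate is (-15/4)/(-45) = 1/12.
[UPW] = ½·((-12)·(-13/4−(-3)) + (-47/6)·(-3−(-12)) + (-6)·(-12−(-13/4))) = ½·(3 − 141/2 + 105/2) = -15/2, so the V-coordinate is 1/6.
[UVP] = ½·((-12)·(0−(-13/4)) + (-14)·(-13/4−(-12)) + (-47/6)·(-12−0)) = ½·(-39 − 245/2 + 94) = -135/4, so the W-coordinate is 3/4.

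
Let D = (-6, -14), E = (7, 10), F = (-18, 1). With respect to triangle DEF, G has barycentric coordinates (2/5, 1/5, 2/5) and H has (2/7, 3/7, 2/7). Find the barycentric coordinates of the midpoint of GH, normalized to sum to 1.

(12/35, 11/35, 12/35)

Since both coordinate triples sum to 1, the midpoint's barycentrics are the componentwise average.
(2/5+2/7)/2 = 12/35; similarly 11/35 and 12/35.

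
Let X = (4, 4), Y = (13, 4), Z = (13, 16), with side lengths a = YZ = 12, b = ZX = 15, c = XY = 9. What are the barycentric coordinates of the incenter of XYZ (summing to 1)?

The incenter has barycentric coordinates proportional to the opposite side lengths: (12 : 15 : 9).
Normalizing by 12+15+9 = 36 gives (1/3, 5/12, 1/4).

(1/3, 5/12, 1/4)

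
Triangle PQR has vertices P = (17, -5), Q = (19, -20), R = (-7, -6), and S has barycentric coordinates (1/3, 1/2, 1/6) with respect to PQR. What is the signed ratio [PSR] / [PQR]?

The signed ratio [PSR]/[PQR] equals the barycentric coordinate of S at vertex Q, which is 1/2.

1/2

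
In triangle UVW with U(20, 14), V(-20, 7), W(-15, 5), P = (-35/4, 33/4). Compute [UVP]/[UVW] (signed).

[UVW] = ½·(20·(7−5) + (-20)·(5−14) + (-15)·(14−7)) = ½·(40 + 180 − 105) = 115/2.
[UVP] = ½·(20·(7−(33/4)) + (-20)·(33/4−14) + (-35/4)·(14−7)) = ½·(-25 + 115 − 245/4) = 115/8, so the ratio is (115/8)/(115/2) = 1/4.

1/4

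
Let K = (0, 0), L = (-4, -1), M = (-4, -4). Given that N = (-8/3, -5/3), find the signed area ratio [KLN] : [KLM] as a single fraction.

1/3

[KLM] = ½·(0·(-1−(-4)) + (-4)·(-4−0) + (-4)·(0−(-1))) = ½·(0 + 16 − 4) = 6.
[KLN] = ½·(0·(-1−(-5/3)) + (-4)·(-5/3−0) + (-8/3)·(0−(-1))) = ½·(0 + 20/3 − 8/3) = 2, so the ratio is 2/6 = 1/3.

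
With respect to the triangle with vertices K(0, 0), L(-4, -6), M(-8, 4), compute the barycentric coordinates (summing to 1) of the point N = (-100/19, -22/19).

Signed area of the reference triangle: [KLM] = ½·(0·(-6−4) + (-4)·(4−0) + (-8)·(0−(-6))) = ½·(0 − 16 − 48) = -32.
[NLM] = ½·((-100/19)·(-6−4) + (-4)·(4−(-22/19)) + (-8)·(-22/19−(-6))) = ½·(1000/19 − 392/19 − 736/19) = -64/19, so the K-coordinate is (-64/19)/(-32) = 2/19.
[KNM] = ½·(0·(-22/19−4) + (-100/19)·(4−0) + (-8)·(0−(-22/19))) = ½·(0 − 400/19 − 176/19) = -288/19, so the L-coordinate is 9/19.
[KLN] = ½·(0·(-6−(-22/19)) + (-4)·(-22/19−0) + (-100/19)·(0−(-6))) = ½·(0 + 88/19 − 600/19) = -256/19, so the M-coordinate is 8/19.
Check: 2/19 + 9/19 + 8/19 = 1.

(2/19, 9/19, 8/19)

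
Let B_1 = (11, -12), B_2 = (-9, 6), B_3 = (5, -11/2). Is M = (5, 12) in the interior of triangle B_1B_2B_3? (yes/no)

no

Barycentric coordinates of M: (-245/22, -105/22, 186/11).
The three coordinates are negative, negative, positive; a point is interior exactly when all three are positive.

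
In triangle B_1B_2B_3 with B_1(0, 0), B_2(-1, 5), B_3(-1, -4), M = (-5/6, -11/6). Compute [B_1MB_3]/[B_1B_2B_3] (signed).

[B_1B_2B_3] = ½·(0·(5−(-4)) + (-1)·(-4−0) + (-1)·(0−5)) = ½·(0 + 4 + 5) = 9/2.
[B_1MB_3] = ½·(0·(-11/6−(-4)) + (-5/6)·(-4−0) + (-1)·(0−(-11/6))) = ½·(0 + 10/3 − 11/6) = 3/4, so the ratio is (3/4)/(9/2) = 1/6.

1/6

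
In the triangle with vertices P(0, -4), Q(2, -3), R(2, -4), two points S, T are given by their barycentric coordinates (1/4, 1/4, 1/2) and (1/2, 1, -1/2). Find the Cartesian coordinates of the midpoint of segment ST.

Barycentric coordinates of the midpoint are the average: (3/8, 5/8, 0).
Converting: (3/8)·P + (5/8)·Q + 0·R = (5/4, -27/8).

(5/4, -27/8)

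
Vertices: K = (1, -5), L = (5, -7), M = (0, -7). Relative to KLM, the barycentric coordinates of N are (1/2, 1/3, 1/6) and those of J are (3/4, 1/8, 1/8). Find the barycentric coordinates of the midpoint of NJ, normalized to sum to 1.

(5/8, 11/48, 7/48)

Since both coordinate triples sum to 1, the midpoint's barycentrics are the componentwise average.
(1/2+3/4)/2 = 5/8; similarly 11/48 and 7/48.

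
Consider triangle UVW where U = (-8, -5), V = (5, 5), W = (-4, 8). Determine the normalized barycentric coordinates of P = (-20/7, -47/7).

(1, 4/7, -4/7)

Signed area of the reference triangle: [UVW] = ½·((-8)·(5−8) + 5·(8−(-5)) + (-4)·(-5−5)) = ½·(24 + 65 + 40) = 129/2.
[PVW] = ½·((-20/7)·(5−8) + 5·(8−(-47/7)) + (-4)·(-47/7−5)) = ½·(60/7 + 515/7 + 328/7) = 129/2, so the U-coordinate is (129/2)/(129/2) = 1.
[UPW] = ½·((-8)·(-47/7−8) + (-20/7)·(8−(-5)) + (-4)·(-5−(-47/7))) = ½·(824/7 − 260/7 − 48/7) = 258/7, so the V-coordinate is 4/7.
[UVP] = ½·((-8)·(5−(-47/7)) + 5·(-47/7−(-5)) + (-20/7)·(-5−5)) = ½·(-656/7 − 60/7 + 200/7) = -258/7, so the W-coordinate is -4/7.
Check: 1 + 4/7 − 4/7 = 1.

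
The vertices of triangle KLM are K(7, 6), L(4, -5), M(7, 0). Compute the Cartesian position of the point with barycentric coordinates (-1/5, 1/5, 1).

N = (-1/5)·K + (1/5)·L + 1·M.
x-coordinate: (-1/5)·7 + (1/5)·4 + 1·7 = 32/5.
y-coordinate: (-1/5)·6 + (1/5)·(-5) + 1·0 = -11/5.

(32/5, -11/5)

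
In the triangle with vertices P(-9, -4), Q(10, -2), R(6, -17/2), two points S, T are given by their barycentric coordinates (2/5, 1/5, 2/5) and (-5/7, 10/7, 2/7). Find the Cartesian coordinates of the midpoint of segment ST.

Barycentric coordinates of the midpoint are the average: (-11/70, 57/70, 12/35).
Converting: (-11/70)·P + (57/70)·Q + (12/35)·R = (813/70, -137/35).

(813/70, -137/35)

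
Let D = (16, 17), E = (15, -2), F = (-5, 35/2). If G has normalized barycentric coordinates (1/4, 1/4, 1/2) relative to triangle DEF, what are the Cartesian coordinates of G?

G = (1/4)·D + (1/4)·E + (1/2)·F.
x-coordinate: (1/4)·16 + (1/4)·15 + (1/2)·(-5) = 21/4.
y-coordinate: (1/4)·17 + (1/4)·(-2) + (1/2)·(35/2) = 25/2.

(21/4, 25/2)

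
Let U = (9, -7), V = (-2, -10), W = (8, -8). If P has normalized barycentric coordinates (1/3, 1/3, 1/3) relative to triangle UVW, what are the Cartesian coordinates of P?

P = (1/3)·U + (1/3)·V + (1/3)·W.
x-coordinate: (1/3)·9 + (1/3)·(-2) + (1/3)·8 = 5.
y-coordinate: (1/3)·(-7) + (1/3)·(-10) + (1/3)·(-8) = -25/3.

(5, -25/3)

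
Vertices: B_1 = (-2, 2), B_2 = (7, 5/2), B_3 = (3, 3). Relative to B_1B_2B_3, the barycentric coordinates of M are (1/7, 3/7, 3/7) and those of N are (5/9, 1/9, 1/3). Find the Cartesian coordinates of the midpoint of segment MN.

(7/3, 317/126)

Barycentric coordinates of the midpoint are the average: (22/63, 17/63, 8/21).
Converting: (22/63)·B_1 + (17/63)·B_2 + (8/21)·B_3 = (7/3, 317/126).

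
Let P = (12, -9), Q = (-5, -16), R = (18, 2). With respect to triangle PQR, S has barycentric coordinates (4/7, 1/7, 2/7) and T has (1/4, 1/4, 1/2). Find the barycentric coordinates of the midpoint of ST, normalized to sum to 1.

(23/56, 11/56, 11/28)

Since both coordinate triples sum to 1, the midpoint's barycentrics are the componentwise average.
(4/7+1/4)/2 = 23/56; similarly 11/56 and 11/28.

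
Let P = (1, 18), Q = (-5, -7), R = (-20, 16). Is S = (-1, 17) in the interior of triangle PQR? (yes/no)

Barycentric coordinates of S: (452/513, 17/513, 44/513).
The three coordinates are positive, positive, positive; a point is interior exactly when all three are positive.

yes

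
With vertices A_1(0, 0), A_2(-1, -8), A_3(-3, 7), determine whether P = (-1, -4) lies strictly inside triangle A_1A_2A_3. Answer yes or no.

Barycentric coordinates of P: (8/31, 19/31, 4/31).
The three coordinates are positive, positive, positive; a point is interior exactly when all three are positive.

yes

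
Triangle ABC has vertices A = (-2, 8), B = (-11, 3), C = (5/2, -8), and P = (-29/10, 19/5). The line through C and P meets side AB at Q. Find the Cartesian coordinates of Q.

(-17/4, 27/4)

Barycentric coordinates of P with respect to ABC: (3/5, 1/5, 1/5).
On side AB the C-coordinate is zero; dropping P's C-weight 1/5 and renormalizing the remaining 3/5 : 1/5 gives weights 3/4, 1/4 on A, B.
Q = (3/4)·(-2, 8) + (1/4)·(-11, 3) = (-17/4, 27/4).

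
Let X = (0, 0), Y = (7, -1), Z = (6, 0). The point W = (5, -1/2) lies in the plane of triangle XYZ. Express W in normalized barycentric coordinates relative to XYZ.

Signed area of the reference triangle: [XYZ] = ½·(0·(-1−0) + 7·(0−0) + 6·(0−(-1))) = ½·(0 + 0 + 6) = 3.
[WYZ] = ½·(5·(-1−0) + 7·(0−(-1/2)) + 6·(-1/2−(-1))) = ½·(-5 + 7/2 + 3) = 3/4, so the X-coordinate is (3/4)/3 = 1/4.
[XWZ] = ½·(0·(-1/2−0) + 5·(0−0) + 6·(0−(-1/2))) = ½·(0 + 0 + 3) = 3/2, so the Y-coordinate is 1/2.
[XYW] = ½·(0·(-1−(-1/2)) + 7·(-1/2−0) + 5·(0−(-1))) = ½·(0 − 7/2 + 5) = 3/4, so the Z-coordinate is 1/4.

(1/4, 1/2, 1/4)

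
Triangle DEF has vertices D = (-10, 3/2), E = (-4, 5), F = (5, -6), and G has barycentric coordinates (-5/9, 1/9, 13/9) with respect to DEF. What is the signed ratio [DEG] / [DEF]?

13/9

The signed ratio [DEG]/[DEF] equals the barycentric coordinate of G at vertex F, which is 13/9.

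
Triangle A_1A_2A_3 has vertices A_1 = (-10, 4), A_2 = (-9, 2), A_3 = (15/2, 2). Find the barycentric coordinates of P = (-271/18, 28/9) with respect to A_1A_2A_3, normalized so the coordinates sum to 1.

(5/9, 7/9, -1/3)

Signed area of the reference triangle: [A_1A_2A_3] = ½·((-10)·(2−2) + (-9)·(2−4) + (15/2)·(4−2)) = ½·(0 + 18 + 15) = 33/2.
[PA_2A_3] = ½·((-271/18)·(2−2) + (-9)·(2−(28/9)) + (15/2)·(28/9−2)) = ½·(0 + 10 + 25/3) = 55/6, so the A_1-coordinate is (55/6)/(33/2) = 5/9.
[A_1PA_3] = ½·((-10)·(28/9−2) + (-271/18)·(2−4) + (15/2)·(4−(28/9))) = ½·(-100/9 + 271/9 + 20/3) = 77/6, so the A_2-coordinate is 7/9.
[A_1A_2P] = ½·((-10)·(2−(28/9)) + (-9)·(28/9−4) + (-271/18)·(4−2)) = ½·(100/9 + 8 − 271/9) = -11/2, so the A_3-coordinate is -1/3.
Check: 5/9 + 7/9 − 1/3 = 1.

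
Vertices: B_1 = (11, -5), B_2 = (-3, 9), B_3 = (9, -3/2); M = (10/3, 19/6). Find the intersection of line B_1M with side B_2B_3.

(9/5, 24/5)

Barycentric coordinates of M with respect to B_1B_2B_3: (1/6, 1/2, 1/3).
On side B_2B_3 the B_1-coordinate is zero; dropping M's B_1-weight 1/6 and renormalizing the remaining 1/2 : 1/3 gives weights 3/5, 2/5 on B_2, B_3.
N = (3/5)·(-3, 9) + (2/5)·(9, -3/2) = (9/5, 24/5).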